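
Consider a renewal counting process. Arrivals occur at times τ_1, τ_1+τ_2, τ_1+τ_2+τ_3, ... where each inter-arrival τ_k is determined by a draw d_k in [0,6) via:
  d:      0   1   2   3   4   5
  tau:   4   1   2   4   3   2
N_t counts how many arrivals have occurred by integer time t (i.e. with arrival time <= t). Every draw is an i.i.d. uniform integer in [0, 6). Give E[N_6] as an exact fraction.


Inter-arrival values over d=0..5: [4, 1, 2, 4, 3, 2]
Each d has probability 1/6, so the pmf of τ is: f(1) = 1/6, f(2) = 1/3, f(3) = 1/6, f(4) = 1/3
Renewal equation for m(n) = E[N_n]: condition on τ_1 = k (if k <= n, one arrival plus a fresh copy on the remaining n−k steps): m(n) = F(n) + Σ_{k<=n} f(k)·m(n−k), where F(n) = P(τ <= n) and m(0) = 0
m(1) = F(1) = 1/6
m(2) = F(2) + f(1)·m(1) = 1/2 + 1/6·1/6 = 19/36
m(3) = F(3) + f(1)·m(2) + f(2)·m(1) = 2/3 + 1/6·19/36 + 1/3·1/6 = 175/216
m(4) = F(4) + f(1)·m(3) + f(2)·m(2) + f(3)·m(1) = 1 + 1/6·175/216 + 1/3·19/36 + 1/6·1/6 = 1735/1296
m(5) = F(5) + f(1)·m(4) + f(2)·m(3) + f(3)·m(2) + f(4)·m(1) = 1 + 1/6·1735/1296 + 1/3·175/216 + 1/6·19/36 + 1/3·1/6 = 12727/7776
m(6) = F(6) + f(1)·m(5) + f(2)·m(4) + f(3)·m(3) + f(4)·m(2) = 1 + 1/6·12727/7776 + 1/3·1735/1296 + 1/6·175/216 + 1/3·19/36 = 94711/46656
E[N_6] = m(6) = 94711/46656

94711/46656


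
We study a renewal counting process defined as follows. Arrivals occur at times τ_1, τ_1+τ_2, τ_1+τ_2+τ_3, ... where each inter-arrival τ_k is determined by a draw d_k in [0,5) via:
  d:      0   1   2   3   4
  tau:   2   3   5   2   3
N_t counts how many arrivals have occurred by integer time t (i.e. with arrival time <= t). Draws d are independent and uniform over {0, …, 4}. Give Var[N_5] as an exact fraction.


156/625

Inter-arrival values over d=0..4: [2, 3, 5, 2, 3]
Each d has probability 1/5, so the pmf of τ is: f(2) = 2/5, f(3) = 2/5, f(5) = 1/5
Let p_n(j) = P(N_n = j), with p_0 = [1]. Condition on τ_1: p_n(0) = P(τ > n), and for j >= 1, p_n(j) = Σ_{k<=n} f(k)·p_{n−k}(j−1)
p_1 = [1]  (j = 0)
p_2 = [3/5, 2/5]  (j = 0..1)
p_3 = [1/5, 4/5]  (j = 0..1)
p_4 = [1/5, 16/25, 4/25]  (j = 0..2)
p_5 = [0, 13/25, 12/25]  (j = 0..2)
E[N_5] = Σ j·p_5(j) = 37/25;  E[N_5²] = Σ j²·p_5(j) = 61/25
Var[N_5] = 61/25 − (37/25)² = 156/625


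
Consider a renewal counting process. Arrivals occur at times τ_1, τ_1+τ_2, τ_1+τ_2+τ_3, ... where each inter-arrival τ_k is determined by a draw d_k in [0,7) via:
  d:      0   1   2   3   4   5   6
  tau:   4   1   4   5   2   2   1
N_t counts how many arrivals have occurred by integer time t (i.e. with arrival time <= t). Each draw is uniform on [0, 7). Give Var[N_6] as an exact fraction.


Inter-arrival values over d=0..6: [4, 1, 4, 5, 2, 2, 1]
Each d has probability 1/7, so the pmf of τ is: f(1) = 2/7, f(2) = 2/7, f(4) = 2/7, f(5) = 1/7
Let p_n(j) = P(N_n = j), with p_0 = [1]. Condition on τ_1: p_n(0) = P(τ > n), and for j >= 1, p_n(j) = Σ_{k<=n} f(k)·p_{n−k}(j−1)
p_1 = [5/7, 2/7]  (j = 0..1)
p_2 = [3/7, 24/49, 4/49]  (j = 0..2)
p_3 = [3/7, 16/49, 76/343, 8/343]  (j = 0..3)
p_4 = [1/7, 26/49, 80/343, 208/2401, 16/2401]  (j = 0..4)
p_5 = [0, 25/49, 16/49, 312/2401, 528/16807, 32/16807]  (j = 0..5)
p_6 = [0, 13/49, 164/343, 440/2401, 1040/16807, 1280/117649, 64/117649]  (j = 0..6)
E[N_6] = Σ j·p_6(j) = 244301/117649;  E[N_6²] = Σ j²·p_6(j) = 601045/117649
Var[N_6] = 601045/117649 − (244301/117649)² = 11029364604/13841287201

11029364604/13841287201


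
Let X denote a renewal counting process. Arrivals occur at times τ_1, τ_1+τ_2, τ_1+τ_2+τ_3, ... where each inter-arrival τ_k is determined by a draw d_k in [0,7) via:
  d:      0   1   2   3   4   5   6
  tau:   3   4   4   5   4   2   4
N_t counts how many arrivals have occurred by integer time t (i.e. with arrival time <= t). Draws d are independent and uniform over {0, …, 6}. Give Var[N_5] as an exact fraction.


138/2401

Inter-arrival values over d=0..6: [3, 4, 4, 5, 4, 2, 4]
Each d has probability 1/7, so the pmf of τ is: f(2) = 1/7, f(3) = 1/7, f(4) = 4/7, f(5) = 1/7
Let p_n(j) = P(N_n = j), with p_0 = [1]. Condition on τ_1: p_n(0) = P(τ > n), and for j >= 1, p_n(j) = Σ_{k<=n} f(k)·p_{n−k}(j−1)
p_1 = [1]  (j = 0)
p_2 = [6/7, 1/7]  (j = 0..1)
p_3 = [5/7, 2/7]  (j = 0..1)
p_4 = [1/7, 41/49, 1/49]  (j = 0..2)
p_5 = [0, 46/49, 3/49]  (j = 0..2)
E[N_5] = Σ j·p_5(j) = 52/49;  E[N_5²] = Σ j²·p_5(j) = 58/49
Var[N_5] = 58/49 − (52/49)² = 138/2401


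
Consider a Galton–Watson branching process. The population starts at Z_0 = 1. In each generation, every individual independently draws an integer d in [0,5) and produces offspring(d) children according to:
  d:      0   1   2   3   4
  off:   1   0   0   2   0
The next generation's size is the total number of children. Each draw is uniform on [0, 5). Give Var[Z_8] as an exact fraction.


Outcome values over d=0..4: [1, 0, 0, 2, 0]
Σy = 3, Σy² = 5, M = 5
μ = 3/5 = 3/5,  σ² = 5/5 − (3/5)² = 16/25
V_0 = 0, E_0 = 1
V_1 = 16/25·E_0 + (3/5)²·V_0 = 16/25;  E_1 = 3/5
V_2 = 16/25·E_1 + (3/5)²·V_1 = 384/625;  E_2 = 9/25
V_3 = 16/25·E_2 + (3/5)²·V_2 = 7056/15625;  E_3 = 27/125
V_4 = 16/25·E_3 + (3/5)²·V_3 = 117504/390625;  E_4 = 81/625
V_5 = 16/25·E_4 + (3/5)²·V_4 = 1867536/9765625;  E_5 = 243/3125
V_6 = 16/25·E_5 + (3/5)²·V_5 = 28957824/244140625;  E_6 = 729/15625
V_7 = 16/25·E_6 + (3/5)²·V_6 = 442870416/6103515625;  E_7 = 2187/78125
V_8 = 16/25·E_7 + (3/5)²·V_7 = 6719583744/152587890625;  E_8 = 6561/390625

6719583744/152587890625


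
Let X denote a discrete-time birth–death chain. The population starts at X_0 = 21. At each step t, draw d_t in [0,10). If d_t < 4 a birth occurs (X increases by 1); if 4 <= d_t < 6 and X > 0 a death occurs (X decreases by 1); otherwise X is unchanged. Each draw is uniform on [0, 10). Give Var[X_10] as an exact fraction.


28/5

X can drop by at most 1 per step and X_0 = 21 > T = 10, so X_t >= 21 − t >= 11 > 0 for every t <= 10: the floor at 0 (the 'and X > 0' condition) never binds. Hence X_10 = X_0 + Σ_{t<10} Y_t with i.i.d. increments Y_t = y(d_t) ∈ {+1, −1, 0}.
Outcome values over d=0..9: [1, 1, 1, 1, -1, -1, 0, 0, 0, 0]
Σy = 2, Σy² = 6, M = 10
μ = 2/10 = 1/5,  σ² = 6/10 − (1/5)² = 14/25
Independent increments: Var[X_10] = 10·σ² = 10·(14/25) = 28/5


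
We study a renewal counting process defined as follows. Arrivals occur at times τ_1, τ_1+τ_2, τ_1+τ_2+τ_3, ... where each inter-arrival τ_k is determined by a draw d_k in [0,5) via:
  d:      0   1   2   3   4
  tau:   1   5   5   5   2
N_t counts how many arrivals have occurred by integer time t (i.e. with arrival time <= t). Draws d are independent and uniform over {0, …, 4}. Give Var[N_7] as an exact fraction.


3412184904/6103515625

Inter-arrival values over d=0..4: [1, 5, 5, 5, 2]
Each d has probability 1/5, so the pmf of τ is: f(1) = 1/5, f(2) = 1/5, f(5) = 3/5
Let p_n(j) = P(N_n = j), with p_0 = [1]. Condition on τ_1: p_n(0) = P(τ > n), and for j >= 1, p_n(j) = Σ_{k<=n} f(k)·p_{n−k}(j−1)
p_1 = [4/5, 1/5]  (j = 0..1)
p_2 = [3/5, 9/25, 1/25]  (j = 0..2)
p_3 = [3/5, 7/25, 14/125, 1/125]  (j = 0..3)
p_4 = [3/5, 6/25, 16/125, 19/625, 1/625]  (j = 0..4)
p_5 = [0, 21/25, 13/125, 6/125, 24/3125, 1/3125]  (j = 0..5)
p_6 = [0, 3/5, 42/125, 29/625, 49/3125, 29/15625, 1/15625]  (j = 0..6)
p_7 = [0, 9/25, 63/125, 14/125, 59/3125, 73/15625, 34/78125, 1/78125]  (j = 0..7)
E[N_7] = Σ j·p_7(j) = 141061/78125;  E[N_7²] = Σ j²·p_7(j) = 298373/78125
Var[N_7] = 298373/78125 − (141061/78125)² = 3412184904/6103515625


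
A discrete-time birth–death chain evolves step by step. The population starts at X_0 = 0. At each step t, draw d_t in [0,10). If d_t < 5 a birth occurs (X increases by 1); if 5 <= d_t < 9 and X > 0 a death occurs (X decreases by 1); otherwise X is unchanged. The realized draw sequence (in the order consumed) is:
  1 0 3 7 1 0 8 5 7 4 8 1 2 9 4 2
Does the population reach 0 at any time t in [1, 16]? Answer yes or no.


no

t=0: X=0, d=1 → birth, X_1=1
t=1: X=1, d=0 → birth, X_2=2
t=2: X=2, d=3 → birth, X_3=3
t=3: X=3, d=7 → death, X_4=2
t=4: X=2, d=1 → birth, X_5=3
t=5: X=3, d=0 → birth, X_6=4
t=6: X=4, d=8 → death, X_7=3
t=7: X=3, d=5 → death, X_8=2
t=8: X=2, d=7 → death, X_9=1
t=9: X=1, d=4 → birth, X_10=2
t=10: X=2, d=8 → death, X_11=1
t=11: X=1, d=1 → birth, X_12=2
t=12: X=2, d=2 → birth, X_13=3
t=13: X=3, d=9 → hold, X_14=3
t=14: X=3, d=4 → birth, X_15=4
t=15: X=4, d=2 → birth, X_16=5


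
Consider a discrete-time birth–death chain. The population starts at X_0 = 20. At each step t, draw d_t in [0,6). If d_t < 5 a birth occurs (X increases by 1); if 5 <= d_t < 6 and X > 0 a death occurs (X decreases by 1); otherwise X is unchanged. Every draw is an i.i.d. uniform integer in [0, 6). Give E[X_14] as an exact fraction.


88/3

X can drop by at most 1 per step and X_0 = 20 > T = 14, so X_t >= 20 − t >= 6 > 0 for every t <= 14: the floor at 0 (the 'and X > 0' condition) never binds. Hence X_14 = X_0 + Σ_{t<14} Y_t with i.i.d. increments Y_t = y(d_t) ∈ {+1, −1, 0}.
Outcome values over d=0..5: [1, 1, 1, 1, 1, -1]
Σy = 4, Σy² = 6, M = 6
μ = 4/6 = 2/3,  σ² = 6/6 − (2/3)² = 5/9
E[X_14] = 20 + 14·(2/3) = 88/3


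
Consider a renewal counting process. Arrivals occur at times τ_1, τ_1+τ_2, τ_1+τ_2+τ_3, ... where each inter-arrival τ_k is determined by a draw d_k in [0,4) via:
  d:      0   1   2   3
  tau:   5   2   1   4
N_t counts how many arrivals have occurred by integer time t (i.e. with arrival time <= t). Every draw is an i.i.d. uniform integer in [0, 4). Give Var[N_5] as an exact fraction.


Inter-arrival values over d=0..3: [5, 2, 1, 4]
Each d has probability 1/4, so the pmf of τ is: f(1) = 1/4, f(2) = 1/4, f(4) = 1/4, f(5) = 1/4
Let p_n(j) = P(N_n = j), with p_0 = [1]. Condition on τ_1: p_n(0) = P(τ > n), and for j >= 1, p_n(j) = Σ_{k<=n} f(k)·p_{n−k}(j−1)
p_1 = [3/4, 1/4]  (j = 0..1)
p_2 = [1/2, 7/16, 1/16]  (j = 0..2)
p_3 = [1/2, 5/16, 11/64, 1/64]  (j = 0..3)
p_4 = [1/4, 1/2, 3/16, 15/256, 1/256]  (j = 0..4)
p_5 = [0, 5/8, 17/64, 23/256, 19/1024, 1/1024]  (j = 0..5)
E[N_5] = Σ j·p_5(j) = 1541/1024;  E[N_5²] = Σ j²·p_5(j) = 2885/1024
Var[N_5] = 2885/1024 − (1541/1024)² = 579559/1048576

579559/1048576


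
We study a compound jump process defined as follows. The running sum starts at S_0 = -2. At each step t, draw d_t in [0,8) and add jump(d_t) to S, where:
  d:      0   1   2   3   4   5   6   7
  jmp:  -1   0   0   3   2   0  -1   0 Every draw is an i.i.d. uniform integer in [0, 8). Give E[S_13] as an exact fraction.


23/8

Outcome values over d=0..7: [-1, 0, 0, 3, 2, 0, -1, 0]
Σy = 3, Σy² = 15, M = 8
μ = 3/8 = 3/8,  σ² = 15/8 − (3/8)² = 111/64
E[S_13] = -2 + 13·(3/8) = 23/8


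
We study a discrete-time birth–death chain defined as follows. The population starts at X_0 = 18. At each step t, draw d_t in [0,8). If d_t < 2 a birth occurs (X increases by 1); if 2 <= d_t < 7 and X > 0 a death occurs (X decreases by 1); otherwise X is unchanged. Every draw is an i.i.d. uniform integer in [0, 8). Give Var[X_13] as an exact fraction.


X can drop by at most 1 per step and X_0 = 18 > T = 13, so X_t >= 18 − t >= 5 > 0 for every t <= 13: the floor at 0 (the 'and X > 0' condition) never binds. Hence X_13 = X_0 + Σ_{t<13} Y_t with i.i.d. increments Y_t = y(d_t) ∈ {+1, −1, 0}.
Outcome values over d=0..7: [1, 1, -1, -1, -1, -1, -1, 0]
Σy = -3, Σy² = 7, M = 8
μ = -3/8 = -3/8,  σ² = 7/8 − (-3/8)² = 47/64
Independent increments: Var[X_13] = 13·σ² = 13·(47/64) = 611/64

611/64


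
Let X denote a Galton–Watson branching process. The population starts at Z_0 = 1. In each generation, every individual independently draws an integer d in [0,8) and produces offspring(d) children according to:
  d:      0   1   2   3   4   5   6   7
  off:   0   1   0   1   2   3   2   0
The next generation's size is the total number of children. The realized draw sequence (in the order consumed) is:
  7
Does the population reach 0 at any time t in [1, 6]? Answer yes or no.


yes

gen 0: Z_0=1, draws=[7], offspring=[0], Z_1=0
gen 1: Z_1=0, draws=[], offspring=[], Z_2=0
gen 2: Z_2=0, draws=[], offspring=[], Z_3=0
gen 3: Z_3=0, draws=[], offspring=[], Z_4=0
gen 4: Z_4=0, draws=[], offspring=[], Z_5=0
gen 5: Z_5=0, draws=[], offspring=[], Z_6=0


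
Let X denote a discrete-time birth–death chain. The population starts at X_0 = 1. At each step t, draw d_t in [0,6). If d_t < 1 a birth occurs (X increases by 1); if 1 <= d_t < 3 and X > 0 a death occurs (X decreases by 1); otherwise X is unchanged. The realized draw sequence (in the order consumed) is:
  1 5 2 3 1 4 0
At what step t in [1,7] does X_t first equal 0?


1

t=0: X=1, d=1 → death, X_1=0
t=1: X=0, d=5 → hold, X_2=0
t=2: X=0, d=2 → hold, X_3=0
t=3: X=0, d=3 → hold, X_4=0
t=4: X=0, d=1 → hold, X_5=0
t=5: X=0, d=4 → hold, X_6=0
t=6: X=0, d=0 → birth, X_7=1


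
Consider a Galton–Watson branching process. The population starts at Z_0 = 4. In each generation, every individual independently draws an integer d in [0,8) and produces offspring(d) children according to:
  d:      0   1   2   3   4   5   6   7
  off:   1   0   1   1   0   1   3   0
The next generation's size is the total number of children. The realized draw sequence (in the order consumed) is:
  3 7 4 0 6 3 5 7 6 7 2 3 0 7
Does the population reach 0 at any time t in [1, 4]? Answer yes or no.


no

gen 0: Z_0=4, draws=[3, 7, 4, 0], offspring=[1, 0, 0, 1], Z_1=2
gen 1: Z_1=2, draws=[6, 3], offspring=[3, 1], Z_2=4
gen 2: Z_2=4, draws=[5, 7, 6, 7], offspring=[1, 0, 3, 0], Z_3=4
gen 3: Z_3=4, draws=[2, 3, 0, 7], offspring=[1, 1, 1, 0], Z_4=3


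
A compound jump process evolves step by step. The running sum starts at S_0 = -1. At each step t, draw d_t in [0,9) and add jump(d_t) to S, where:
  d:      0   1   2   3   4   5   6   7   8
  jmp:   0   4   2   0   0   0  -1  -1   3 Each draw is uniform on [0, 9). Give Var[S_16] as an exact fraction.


Outcome values over d=0..8: [0, 4, 2, 0, 0, 0, -1, -1, 3]
Σy = 7, Σy² = 31, M = 9
μ = 7/9 = 7/9,  σ² = 31/9 − (7/9)² = 230/81
Independent increments: Var[S_16] = 16·σ² = 16·(230/81) = 3680/81

3680/81


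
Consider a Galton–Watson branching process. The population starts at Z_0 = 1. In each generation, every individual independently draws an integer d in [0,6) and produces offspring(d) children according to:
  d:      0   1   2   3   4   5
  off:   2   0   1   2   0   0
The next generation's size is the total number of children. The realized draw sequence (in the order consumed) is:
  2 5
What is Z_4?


gen 0: Z_0=1, draws=[2], offspring=[1], Z_1=1
gen 1: Z_1=1, draws=[5], offspring=[0], Z_2=0
gen 2: Z_2=0, draws=[], offspring=[], Z_3=0
gen 3: Z_3=0, draws=[], offspring=[], Z_4=0

0


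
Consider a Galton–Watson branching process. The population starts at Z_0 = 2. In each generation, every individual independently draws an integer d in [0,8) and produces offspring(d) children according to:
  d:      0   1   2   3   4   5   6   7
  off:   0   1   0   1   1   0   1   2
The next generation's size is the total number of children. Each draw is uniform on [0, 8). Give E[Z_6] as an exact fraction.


Outcome values over d=0..7: [0, 1, 0, 1, 1, 0, 1, 2]
Σy = 6, Σy² = 8, M = 8
μ = 6/8 = 3/4,  σ² = 8/8 − (3/4)² = 7/16
E[Z_0] = 2
E[Z_1] = 3/4·E[Z_0] = 3/2
E[Z_2] = 3/4·E[Z_1] = 9/8
E[Z_3] = 3/4·E[Z_2] = 27/32
E[Z_4] = 3/4·E[Z_3] = 81/128
E[Z_5] = 3/4·E[Z_4] = 243/512
E[Z_6] = 3/4·E[Z_5] = 729/2048

729/2048


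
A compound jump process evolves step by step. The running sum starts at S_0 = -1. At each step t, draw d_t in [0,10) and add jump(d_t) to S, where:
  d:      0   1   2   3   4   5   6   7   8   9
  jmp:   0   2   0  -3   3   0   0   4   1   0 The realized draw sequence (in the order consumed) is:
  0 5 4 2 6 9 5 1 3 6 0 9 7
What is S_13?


5

t=0: S=-1, d=0, jump=0, S_1=-1
t=1: S=-1, d=5, jump=0, S_2=-1
t=2: S=-1, d=4, jump=3, S_3=2
t=3: S=2, d=2, jump=0, S_4=2
t=4: S=2, d=6, jump=0, S_5=2
t=5: S=2, d=9, jump=0, S_6=2
t=6: S=2, d=5, jump=0, S_7=2
t=7: S=2, d=1, jump=2, S_8=4
t=8: S=4, d=3, jump=-3, S_9=1
t=9: S=1, d=6, jump=0, S_10=1
t=10: S=1, d=0, jump=0, S_11=1
t=11: S=1, d=9, jump=0, S_12=1
t=12: S=1, d=7, jump=4, S_13=5


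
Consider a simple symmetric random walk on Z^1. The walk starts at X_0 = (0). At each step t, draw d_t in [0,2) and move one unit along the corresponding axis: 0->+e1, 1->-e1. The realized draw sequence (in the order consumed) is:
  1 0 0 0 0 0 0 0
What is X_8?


(6)

t=0: X=(0), d=1 → -e1, X_1=(-1)
t=1: X=(-1), d=0 → +e1, X_2=(0)
t=2: X=(0), d=0 → +e1, X_3=(1)
t=3: X=(1), d=0 → +e1, X_4=(2)
t=4: X=(2), d=0 → +e1, X_5=(3)
t=5: X=(3), d=0 → +e1, X_6=(4)
t=6: X=(4), d=0 → +e1, X_7=(5)
t=7: X=(5), d=0 → +e1, X_8=(6)


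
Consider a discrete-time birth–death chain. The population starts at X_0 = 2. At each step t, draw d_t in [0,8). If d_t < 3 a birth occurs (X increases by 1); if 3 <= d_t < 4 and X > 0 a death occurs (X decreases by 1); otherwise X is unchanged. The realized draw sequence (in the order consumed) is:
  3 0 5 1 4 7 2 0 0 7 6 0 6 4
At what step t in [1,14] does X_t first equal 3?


t=0: X=2, d=3 → death, X_1=1
t=1: X=1, d=0 → birth, X_2=2
t=2: X=2, d=5 → hold, X_3=2
t=3: X=2, d=1 → birth, X_4=3
t=4: X=3, d=4 → hold, X_5=3
t=5: X=3, d=7 → hold, X_6=3
t=6: X=3, d=2 → birth, X_7=4
t=7: X=4, d=0 → birth, X_8=5
t=8: X=5, d=0 → birth, X_9=6
t=9: X=6, d=7 → hold, X_10=6
t=10: X=6, d=6 → hold, X_11=6
t=11: X=6, d=0 → birth, X_12=7
t=12: X=7, d=6 → hold, X_13=7
t=13: X=7, d=4 → hold, X_14=7

4


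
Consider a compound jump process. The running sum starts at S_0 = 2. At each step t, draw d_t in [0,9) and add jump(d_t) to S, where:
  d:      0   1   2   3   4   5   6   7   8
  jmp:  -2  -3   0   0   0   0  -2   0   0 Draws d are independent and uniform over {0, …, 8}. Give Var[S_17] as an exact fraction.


1768/81

Outcome values over d=0..8: [-2, -3, 0, 0, 0, 0, -2, 0, 0]
Σy = -7, Σy² = 17, M = 9
μ = -7/9 = -7/9,  σ² = 17/9 − (-7/9)² = 104/81
Independent increments: Var[S_17] = 17·σ² = 17·(104/81) = 1768/81


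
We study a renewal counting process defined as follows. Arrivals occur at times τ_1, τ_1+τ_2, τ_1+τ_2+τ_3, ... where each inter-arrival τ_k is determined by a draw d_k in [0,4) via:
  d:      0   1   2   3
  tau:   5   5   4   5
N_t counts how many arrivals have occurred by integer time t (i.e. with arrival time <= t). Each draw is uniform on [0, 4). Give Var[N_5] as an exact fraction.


0

Inter-arrival values over d=0..3: [5, 5, 4, 5]
Each d has probability 1/4, so the pmf of τ is: f(4) = 1/4, f(5) = 3/4
Let p_n(j) = P(N_n = j), with p_0 = [1]. Condition on τ_1: p_n(0) = P(τ > n), and for j >= 1, p_n(j) = Σ_{k<=n} f(k)·p_{n−k}(j−1)
p_1 = [1]  (j = 0)
p_2 = [1]  (j = 0)
p_3 = [1]  (j = 0)
p_4 = [3/4, 1/4]  (j = 0..1)
p_5 = [0, 1]  (j = 0..1)
E[N_5] = Σ j·p_5(j) = 1;  E[N_5²] = Σ j²·p_5(j) = 1
Var[N_5] = 1 − (1)² = 0


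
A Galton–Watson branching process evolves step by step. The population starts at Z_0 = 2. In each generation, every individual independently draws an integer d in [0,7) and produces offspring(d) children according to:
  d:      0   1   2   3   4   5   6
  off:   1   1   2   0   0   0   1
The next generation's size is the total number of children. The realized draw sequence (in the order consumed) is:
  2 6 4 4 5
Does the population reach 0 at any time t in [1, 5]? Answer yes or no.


yes

gen 0: Z_0=2, draws=[2, 6], offspring=[2, 1], Z_1=3
gen 1: Z_1=3, draws=[4, 4, 5], offspring=[0, 0, 0], Z_2=0
gen 2: Z_2=0, draws=[], offspring=[], Z_3=0
gen 3: Z_3=0, draws=[], offspring=[], Z_4=0
gen 4: Z_4=0, draws=[], offspring=[], Z_5=0


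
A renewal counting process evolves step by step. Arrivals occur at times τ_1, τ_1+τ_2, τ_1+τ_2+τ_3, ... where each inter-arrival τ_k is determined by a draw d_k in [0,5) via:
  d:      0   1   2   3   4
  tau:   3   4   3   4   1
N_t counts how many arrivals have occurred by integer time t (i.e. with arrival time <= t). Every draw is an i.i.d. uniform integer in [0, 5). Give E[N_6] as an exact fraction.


25606/15625

Inter-arrival values over d=0..4: [3, 4, 3, 4, 1]
Each d has probability 1/5, so the pmf of τ is: f(1) = 1/5, f(3) = 2/5, f(4) = 2/5
Renewal equation for m(n) = E[N_n]: condition on τ_1 = k (if k <= n, one arrival plus a fresh copy on the remaining n−k steps): m(n) = F(n) + Σ_{k<=n} f(k)·m(n−k), where F(n) = P(τ <= n) and m(0) = 0
m(1) = F(1) = 1/5
m(2) = F(2) + f(1)·m(1) = 1/5 + 1/5·1/5 = 6/25
m(3) = F(3) + f(1)·m(2) = 3/5 + 1/5·6/25 = 81/125
m(4) = F(4) + f(1)·m(3) + f(3)·m(1) = 1 + 1/5·81/125 + 2/5·1/5 = 756/625
m(5) = F(5) + f(1)·m(4) + f(3)·m(2) + f(4)·m(1) = 1 + 1/5·756/625 + 2/5·6/25 + 2/5·1/5 = 4431/3125
m(6) = F(6) + f(1)·m(5) + f(3)·m(3) + f(4)·m(2) = 1 + 1/5·4431/3125 + 2/5·81/125 + 2/5·6/25 = 25606/15625
E[N_6] = m(6) = 25606/15625


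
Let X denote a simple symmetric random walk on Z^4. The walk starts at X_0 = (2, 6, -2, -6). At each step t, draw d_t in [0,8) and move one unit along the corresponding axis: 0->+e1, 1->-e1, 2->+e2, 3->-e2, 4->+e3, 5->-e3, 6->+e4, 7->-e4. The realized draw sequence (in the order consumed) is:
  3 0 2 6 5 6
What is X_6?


t=0: X=(2, 6, -2, -6), d=3 → -e2, X_1=(2, 5, -2, -6)
t=1: X=(2, 5, -2, -6), d=0 → +e1, X_2=(3, 5, -2, -6)
t=2: X=(3, 5, -2, -6), d=2 → +e2, X_3=(3, 6, -2, -6)
t=3: X=(3, 6, -2, -6), d=6 → +e4, X_4=(3, 6, -2, -5)
t=4: X=(3, 6, -2, -5), d=5 → -e3, X_5=(3, 6, -3, -5)
t=5: X=(3, 6, -3, -5), d=6 → +e4, X_6=(3, 6, -3, -4)

(3, 6, -3, -4)


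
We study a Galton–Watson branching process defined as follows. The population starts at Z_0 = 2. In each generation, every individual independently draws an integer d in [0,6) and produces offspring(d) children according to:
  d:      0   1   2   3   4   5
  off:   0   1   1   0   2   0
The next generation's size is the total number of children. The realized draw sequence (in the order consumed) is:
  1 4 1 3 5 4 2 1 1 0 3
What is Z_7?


gen 0: Z_0=2, draws=[1, 4], offspring=[1, 2], Z_1=3
gen 1: Z_1=3, draws=[1, 3, 5], offspring=[1, 0, 0], Z_2=1
gen 2: Z_2=1, draws=[4], offspring=[2], Z_3=2
gen 3: Z_3=2, draws=[2, 1], offspring=[1, 1], Z_4=2
gen 4: Z_4=2, draws=[1, 0], offspring=[1, 0], Z_5=1
gen 5: Z_5=1, draws=[3], offspring=[0], Z_6=0
gen 6: Z_6=0, draws=[], offspring=[], Z_7=0

0


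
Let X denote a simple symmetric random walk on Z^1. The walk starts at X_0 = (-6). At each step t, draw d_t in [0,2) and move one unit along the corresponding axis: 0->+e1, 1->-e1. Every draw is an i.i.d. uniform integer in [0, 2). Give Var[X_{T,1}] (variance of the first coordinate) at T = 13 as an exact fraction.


13

Outcome values over d=0..1: [1, -1]
Σy = 0, Σy² = 2, M = 2
μ = 0/2 = 0,  σ² = 2/2 − (0)² = 1
Independent increments: Var[X_13] = 13·σ² = 13·(1) = 13


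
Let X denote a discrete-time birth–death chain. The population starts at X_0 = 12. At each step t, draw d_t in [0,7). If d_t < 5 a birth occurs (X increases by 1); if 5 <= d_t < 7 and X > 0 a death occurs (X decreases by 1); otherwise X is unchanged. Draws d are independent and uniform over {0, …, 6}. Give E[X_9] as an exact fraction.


X can drop by at most 1 per step and X_0 = 12 > T = 9, so X_t >= 12 − t >= 3 > 0 for every t <= 9: the floor at 0 (the 'and X > 0' condition) never binds. Hence X_9 = X_0 + Σ_{t<9} Y_t with i.i.d. increments Y_t = y(d_t) ∈ {+1, −1, 0}.
Outcome values over d=0..6: [1, 1, 1, 1, 1, -1, -1]
Σy = 3, Σy² = 7, M = 7
μ = 3/7 = 3/7,  σ² = 7/7 − (3/7)² = 40/49
E[X_9] = 12 + 9·(3/7) = 111/7

111/7


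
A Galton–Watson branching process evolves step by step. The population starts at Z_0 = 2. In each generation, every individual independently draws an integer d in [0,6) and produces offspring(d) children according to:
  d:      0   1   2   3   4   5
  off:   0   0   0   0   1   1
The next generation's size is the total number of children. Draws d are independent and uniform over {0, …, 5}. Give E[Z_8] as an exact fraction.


Outcome values over d=0..5: [0, 0, 0, 0, 1, 1]
Σy = 2, Σy² = 2, M = 6
μ = 2/6 = 1/3,  σ² = 2/6 − (1/3)² = 2/9
E[Z_0] = 2
E[Z_1] = 1/3·E[Z_0] = 2/3
E[Z_2] = 1/3·E[Z_1] = 2/9
E[Z_3] = 1/3·E[Z_2] = 2/27
E[Z_4] = 1/3·E[Z_3] = 2/81
E[Z_5] = 1/3·E[Z_4] = 2/243
E[Z_6] = 1/3·E[Z_5] = 2/729
E[Z_7] = 1/3·E[Z_6] = 2/2187
E[Z_8] = 1/3·E[Z_7] = 2/6561

2/6561


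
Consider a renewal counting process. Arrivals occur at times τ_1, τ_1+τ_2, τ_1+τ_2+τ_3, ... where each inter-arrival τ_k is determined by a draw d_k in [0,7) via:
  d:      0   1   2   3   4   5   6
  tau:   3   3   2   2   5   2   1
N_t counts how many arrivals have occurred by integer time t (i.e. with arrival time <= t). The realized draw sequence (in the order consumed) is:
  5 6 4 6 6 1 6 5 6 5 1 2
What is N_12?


5

draw d_1=5: τ_1=2, arrival time A_1=2
draw d_2=6: τ_2=1, arrival time A_2=3
draw d_3=4: τ_3=5, arrival time A_3=8
draw d_4=6: τ_4=1, arrival time A_4=9
draw d_5=6: τ_5=1, arrival time A_5=10
draw d_6=1: τ_6=3, arrival time A_6=13
draw d_7=6: τ_7=1, arrival time A_7=14
draw d_8=5: τ_8=2, arrival time A_8=16
draw d_9=6: τ_9=1, arrival time A_9=17
draw d_10=5: τ_10=2, arrival time A_10=19
draw d_11=1: τ_11=3, arrival time A_11=22
draw d_12=2: τ_12=2, arrival time A_12=24
N_t over t=0..12: 0:0 1:0 2:1 3:2 4:2 5:2 6:2 7:2 8:3 9:4 10:5 11:5 12:5


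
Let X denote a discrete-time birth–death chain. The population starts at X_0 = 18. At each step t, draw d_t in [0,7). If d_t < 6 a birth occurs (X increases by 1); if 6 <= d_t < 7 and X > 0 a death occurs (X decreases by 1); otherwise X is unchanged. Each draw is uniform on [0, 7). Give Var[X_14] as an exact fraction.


X can drop by at most 1 per step and X_0 = 18 > T = 14, so X_t >= 18 − t >= 4 > 0 for every t <= 14: the floor at 0 (the 'and X > 0' condition) never binds. Hence X_14 = X_0 + Σ_{t<14} Y_t with i.i.d. increments Y_t = y(d_t) ∈ {+1, −1, 0}.
Outcome values over d=0..6: [1, 1, 1, 1, 1, 1, -1]
Σy = 5, Σy² = 7, M = 7
μ = 5/7 = 5/7,  σ² = 7/7 − (5/7)² = 24/49
Independent increments: Var[X_14] = 14·σ² = 14·(24/49) = 48/7

48/7


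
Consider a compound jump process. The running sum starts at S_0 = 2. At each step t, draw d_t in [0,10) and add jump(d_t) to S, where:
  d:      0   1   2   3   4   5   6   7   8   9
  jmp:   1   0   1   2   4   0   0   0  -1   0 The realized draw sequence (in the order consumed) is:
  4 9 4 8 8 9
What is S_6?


8

t=0: S=2, d=4, jump=4, S_1=6
t=1: S=6, d=9, jump=0, S_2=6
t=2: S=6, d=4, jump=4, S_3=10
t=3: S=10, d=8, jump=-1, S_4=9
t=4: S=9, d=8, jump=-1, S_5=8
t=5: S=8, d=9, jump=0, S_6=8


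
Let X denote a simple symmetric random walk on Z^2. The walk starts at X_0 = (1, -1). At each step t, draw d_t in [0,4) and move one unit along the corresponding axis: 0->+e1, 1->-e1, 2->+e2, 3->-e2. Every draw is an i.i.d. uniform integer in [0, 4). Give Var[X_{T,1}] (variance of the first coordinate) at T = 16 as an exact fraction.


Outcome values over d=0..3: [1, -1, 0, 0]
Σy = 0, Σy² = 2, M = 4
μ = 0/4 = 0,  σ² = 2/4 − (0)² = 1/2
Independent increments: Var[X_16] = 16·σ² = 16·(1/2) = 8

8


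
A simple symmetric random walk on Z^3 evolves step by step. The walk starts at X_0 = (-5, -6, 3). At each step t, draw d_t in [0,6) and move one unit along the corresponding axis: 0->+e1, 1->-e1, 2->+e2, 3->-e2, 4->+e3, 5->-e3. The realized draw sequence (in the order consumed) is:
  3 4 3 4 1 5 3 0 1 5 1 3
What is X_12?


t=0: X=(-5, -6, 3), d=3 → -e2, X_1=(-5, -7, 3)
t=1: X=(-5, -7, 3), d=4 → +e3, X_2=(-5, -7, 4)
t=2: X=(-5, -7, 4), d=3 → -e2, X_3=(-5, -8, 4)
t=3: X=(-5, -8, 4), d=4 → +e3, X_4=(-5, -8, 5)
t=4: X=(-5, -8, 5), d=1 → -e1, X_5=(-6, -8, 5)
t=5: X=(-6, -8, 5), d=5 → -e3, X_6=(-6, -8, 4)
t=6: X=(-6, -8, 4), d=3 → -e2, X_7=(-6, -9, 4)
t=7: X=(-6, -9, 4), d=0 → +e1, X_8=(-5, -9, 4)
t=8: X=(-5, -9, 4), d=1 → -e1, X_9=(-6, -9, 4)
t=9: X=(-6, -9, 4), d=5 → -e3, X_10=(-6, -9, 3)
t=10: X=(-6, -9, 3), d=1 → -e1, X_11=(-7, -9, 3)
t=11: X=(-7, -9, 3), d=3 → -e2, X_12=(-7, -10, 3)

(-7, -10, 3)


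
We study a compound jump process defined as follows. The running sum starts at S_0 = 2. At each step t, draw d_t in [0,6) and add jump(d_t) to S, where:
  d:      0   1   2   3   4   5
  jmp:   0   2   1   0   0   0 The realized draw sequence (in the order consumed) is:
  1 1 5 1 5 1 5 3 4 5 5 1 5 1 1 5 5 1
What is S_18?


t=0: S=2, d=1, jump=2, S_1=4
t=1: S=4, d=1, jump=2, S_2=6
t=2: S=6, d=5, jump=0, S_3=6
t=3: S=6, d=1, jump=2, S_4=8
t=4: S=8, d=5, jump=0, S_5=8
t=5: S=8, d=1, jump=2, S_6=10
t=6: S=10, d=5, jump=0, S_7=10
t=7: S=10, d=3, jump=0, S_8=10
t=8: S=10, d=4, jump=0, S_9=10
t=9: S=10, d=5, jump=0, S_10=10
t=10: S=10, d=5, jump=0, S_11=10
t=11: S=10, d=1, jump=2, S_12=12
t=12: S=12, d=5, jump=0, S_13=12
t=13: S=12, d=1, jump=2, S_14=14
t=14: S=14, d=1, jump=2, S_15=16
t=15: S=16, d=5, jump=0, S_16=16
t=16: S=16, d=5, jump=0, S_17=16
t=17: S=16, d=1, jump=2, S_18=18

18


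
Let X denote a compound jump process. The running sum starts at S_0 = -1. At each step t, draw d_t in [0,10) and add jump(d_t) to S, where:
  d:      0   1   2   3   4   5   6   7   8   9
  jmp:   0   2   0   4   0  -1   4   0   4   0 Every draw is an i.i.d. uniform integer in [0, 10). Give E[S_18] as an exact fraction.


112/5

Outcome values over d=0..9: [0, 2, 0, 4, 0, -1, 4, 0, 4, 0]
Σy = 13, Σy² = 53, M = 10
μ = 13/10 = 13/10,  σ² = 53/10 − (13/10)² = 361/100
E[S_18] = -1 + 18·(13/10) = 112/5


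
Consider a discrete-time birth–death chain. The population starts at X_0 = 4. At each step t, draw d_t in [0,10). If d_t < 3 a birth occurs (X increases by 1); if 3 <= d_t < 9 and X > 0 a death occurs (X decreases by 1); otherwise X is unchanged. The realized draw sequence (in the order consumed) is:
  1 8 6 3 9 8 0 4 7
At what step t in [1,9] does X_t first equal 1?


t=0: X=4, d=1 → birth, X_1=5
t=1: X=5, d=8 → death, X_2=4
t=2: X=4, d=6 → death, X_3=3
t=3: X=3, d=3 → death, X_4=2
t=4: X=2, d=9 → hold, X_5=2
t=5: X=2, d=8 → death, X_6=1
t=6: X=1, d=0 → birth, X_7=2
t=7: X=2, d=4 → death, X_8=1
t=8: X=1, d=7 → death, X_9=0

6


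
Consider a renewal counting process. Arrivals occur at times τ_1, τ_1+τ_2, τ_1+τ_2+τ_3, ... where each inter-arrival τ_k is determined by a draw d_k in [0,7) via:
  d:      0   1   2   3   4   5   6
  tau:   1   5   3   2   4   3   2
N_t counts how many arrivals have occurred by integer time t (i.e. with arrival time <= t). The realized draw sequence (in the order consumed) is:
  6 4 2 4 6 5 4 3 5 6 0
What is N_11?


3

draw d_1=6: τ_1=2, arrival time A_1=2
draw d_2=4: τ_2=4, arrival time A_2=6
draw d_3=2: τ_3=3, arrival time A_3=9
draw d_4=4: τ_4=4, arrival time A_4=13
draw d_5=6: τ_5=2, arrival time A_5=15
draw d_6=5: τ_6=3, arrival time A_6=18
draw d_7=4: τ_7=4, arrival time A_7=22
draw d_8=3: τ_8=2, arrival time A_8=24
draw d_9=5: τ_9=3, arrival time A_9=27
draw d_10=6: τ_10=2, arrival time A_10=29
draw d_11=0: τ_11=1, arrival time A_11=30
N_t over t=0..11: 0:0 1:0 2:1 3:1 4:1 5:1 6:2 7:2 8:2 9:3 10:3 11:3


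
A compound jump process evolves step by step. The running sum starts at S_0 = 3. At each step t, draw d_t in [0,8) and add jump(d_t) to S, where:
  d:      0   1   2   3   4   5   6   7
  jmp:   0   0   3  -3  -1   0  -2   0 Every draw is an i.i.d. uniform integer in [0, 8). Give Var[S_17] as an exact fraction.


Outcome values over d=0..7: [0, 0, 3, -3, -1, 0, -2, 0]
Σy = -3, Σy² = 23, M = 8
μ = -3/8 = -3/8,  σ² = 23/8 − (-3/8)² = 175/64
Independent increments: Var[S_17] = 17·σ² = 17·(175/64) = 2975/64

2975/64


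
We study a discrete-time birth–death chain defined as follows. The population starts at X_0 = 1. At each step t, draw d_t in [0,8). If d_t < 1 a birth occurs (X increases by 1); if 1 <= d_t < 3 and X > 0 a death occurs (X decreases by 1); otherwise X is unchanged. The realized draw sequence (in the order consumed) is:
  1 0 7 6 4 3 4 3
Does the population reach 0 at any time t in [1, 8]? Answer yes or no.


t=0: X=1, d=1 → death, X_1=0
t=1: X=0, d=0 → birth, X_2=1
t=2: X=1, d=7 → hold, X_3=1
t=3: X=1, d=6 → hold, X_4=1
t=4: X=1, d=4 → hold, X_5=1
t=5: X=1, d=3 → hold, X_6=1
t=6: X=1, d=4 → hold, X_7=1
t=7: X=1, d=3 → hold, X_8=1

yes


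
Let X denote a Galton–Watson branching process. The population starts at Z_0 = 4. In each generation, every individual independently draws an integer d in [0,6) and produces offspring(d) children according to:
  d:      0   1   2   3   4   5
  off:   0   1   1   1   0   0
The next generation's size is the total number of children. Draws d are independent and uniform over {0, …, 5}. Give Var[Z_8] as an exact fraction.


255/16384

Outcome values over d=0..5: [0, 1, 1, 1, 0, 0]
Σy = 3, Σy² = 3, M = 6
μ = 3/6 = 1/2,  σ² = 3/6 − (1/2)² = 1/4
V_0 = 0, E_0 = 4
V_1 = 1/4·E_0 + (1/2)²·V_0 = 1;  E_1 = 2
V_2 = 1/4·E_1 + (1/2)²·V_1 = 3/4;  E_2 = 1
V_3 = 1/4·E_2 + (1/2)²·V_2 = 7/16;  E_3 = 1/2
V_4 = 1/4·E_3 + (1/2)²·V_3 = 15/64;  E_4 = 1/4
V_5 = 1/4·E_4 + (1/2)²·V_4 = 31/256;  E_5 = 1/8
V_6 = 1/4·E_5 + (1/2)²·V_5 = 63/1024;  E_6 = 1/16
V_7 = 1/4·E_6 + (1/2)²·V_6 = 127/4096;  E_7 = 1/32
V_8 = 1/4·E_7 + (1/2)²·V_7 = 255/16384;  E_8 = 1/64


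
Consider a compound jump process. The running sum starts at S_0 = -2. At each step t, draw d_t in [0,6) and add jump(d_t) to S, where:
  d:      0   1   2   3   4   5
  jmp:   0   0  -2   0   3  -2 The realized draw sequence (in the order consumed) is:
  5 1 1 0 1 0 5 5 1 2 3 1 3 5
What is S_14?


t=0: S=-2, d=5, jump=-2, S_1=-4
t=1: S=-4, d=1, jump=0, S_2=-4
t=2: S=-4, d=1, jump=0, S_3=-4
t=3: S=-4, d=0, jump=0, S_4=-4
t=4: S=-4, d=1, jump=0, S_5=-4
t=5: S=-4, d=0, jump=0, S_6=-4
t=6: S=-4, d=5, jump=-2, S_7=-6
t=7: S=-6, d=5, jump=-2, S_8=-8
t=8: S=-8, d=1, jump=0, S_9=-8
t=9: S=-8, d=2, jump=-2, S_10=-10
t=10: S=-10, d=3, jump=0, S_11=-10
t=11: S=-10, d=1, jump=0, S_12=-10
t=12: S=-10, d=3, jump=0, S_13=-10
t=13: S=-10, d=5, jump=-2, S_14=-12

-12


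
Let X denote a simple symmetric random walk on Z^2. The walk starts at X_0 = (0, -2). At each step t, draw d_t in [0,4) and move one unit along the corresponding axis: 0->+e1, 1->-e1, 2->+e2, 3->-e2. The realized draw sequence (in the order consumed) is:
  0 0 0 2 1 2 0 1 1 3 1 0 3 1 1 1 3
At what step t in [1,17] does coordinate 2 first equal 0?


6

t=0: X=(0, -2), d=0 → +e1, X_1=(1, -2)
t=1: X=(1, -2), d=0 → +e1, X_2=(2, -2)
t=2: X=(2, -2), d=0 → +e1, X_3=(3, -2)
t=3: X=(3, -2), d=2 → +e2, X_4=(3, -1)
t=4: X=(3, -1), d=1 → -e1, X_5=(2, -1)
t=5: X=(2, -1), d=2 → +e2, X_6=(2, 0)
t=6: X=(2, 0), d=0 → +e1, X_7=(3, 0)
t=7: X=(3, 0), d=1 → -e1, X_8=(2, 0)
t=8: X=(2, 0), d=1 → -e1, X_9=(1, 0)
t=9: X=(1, 0), d=3 → -e2, X_10=(1, -1)
t=10: X=(1, -1), d=1 → -e1, X_11=(0, -1)
t=11: X=(0, -1), d=0 → +e1, X_12=(1, -1)
t=12: X=(1, -1), d=3 → -e2, X_13=(1, -2)
t=13: X=(1, -2), d=1 → -e1, X_14=(0, -2)
t=14: X=(0, -2), d=1 → -e1, X_15=(-1, -2)
t=15: X=(-1, -2), d=1 → -e1, X_16=(-2, -2)
t=16: X=(-2, -2), d=3 → -e2, X_17=(-2, -3)


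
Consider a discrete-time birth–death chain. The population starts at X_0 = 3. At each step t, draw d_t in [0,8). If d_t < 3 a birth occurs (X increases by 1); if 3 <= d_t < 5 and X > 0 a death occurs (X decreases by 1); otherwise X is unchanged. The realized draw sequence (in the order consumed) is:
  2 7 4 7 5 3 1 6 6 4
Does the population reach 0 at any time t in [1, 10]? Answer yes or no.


t=0: X=3, d=2 → birth, X_1=4
t=1: X=4, d=7 → hold, X_2=4
t=2: X=4, d=4 → death, X_3=3
t=3: X=3, d=7 → hold, X_4=3
t=4: X=3, d=5 → hold, X_5=3
t=5: X=3, d=3 → death, X_6=2
t=6: X=2, d=1 → birth, X_7=3
t=7: X=3, d=6 → hold, X_8=3
t=8: X=3, d=6 → hold, X_9=3
t=9: X=3, d=4 → death, X_10=2

no


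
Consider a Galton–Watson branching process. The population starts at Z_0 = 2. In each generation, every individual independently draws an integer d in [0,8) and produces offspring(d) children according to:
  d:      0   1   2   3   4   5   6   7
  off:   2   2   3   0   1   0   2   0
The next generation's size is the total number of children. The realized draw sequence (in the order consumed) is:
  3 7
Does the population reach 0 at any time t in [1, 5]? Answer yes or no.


gen 0: Z_0=2, draws=[3, 7], offspring=[0, 0], Z_1=0
gen 1: Z_1=0, draws=[], offspring=[], Z_2=0
gen 2: Z_2=0, draws=[], offspring=[], Z_3=0
gen 3: Z_3=0, draws=[], offspring=[], Z_4=0
gen 4: Z_4=0, draws=[], offspring=[], Z_5=0

yes


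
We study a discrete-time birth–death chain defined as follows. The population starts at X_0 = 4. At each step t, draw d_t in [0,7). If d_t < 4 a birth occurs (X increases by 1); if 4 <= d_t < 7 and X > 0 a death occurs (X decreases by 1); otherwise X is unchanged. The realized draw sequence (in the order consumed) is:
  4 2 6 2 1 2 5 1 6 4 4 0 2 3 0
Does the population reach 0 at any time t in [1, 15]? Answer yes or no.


t=0: X=4, d=4 → death, X_1=3
t=1: X=3, d=2 → birth, X_2=4
t=2: X=4, d=6 → death, X_3=3
t=3: X=3, d=2 → birth, X_4=4
t=4: X=4, d=1 → birth, X_5=5
t=5: X=5, d=2 → birth, X_6=6
t=6: X=6, d=5 → death, X_7=5
t=7: X=5, d=1 → birth, X_8=6
t=8: X=6, d=6 → death, X_9=5
t=9: X=5, d=4 → death, X_10=4
t=10: X=4, d=4 → death, X_11=3
t=11: X=3, d=0 → birth, X_12=4
t=12: X=4, d=2 → birth, X_13=5
t=13: X=5, d=3 → birth, X_14=6
t=14: X=6, d=0 → birth, X_15=7

no


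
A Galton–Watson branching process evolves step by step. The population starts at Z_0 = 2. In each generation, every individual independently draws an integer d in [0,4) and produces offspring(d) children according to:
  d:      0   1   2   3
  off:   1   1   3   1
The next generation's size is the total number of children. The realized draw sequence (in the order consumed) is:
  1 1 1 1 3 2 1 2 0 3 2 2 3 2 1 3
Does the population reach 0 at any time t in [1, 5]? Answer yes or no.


no

gen 0: Z_0=2, draws=[1, 1], offspring=[1, 1], Z_1=2
gen 1: Z_1=2, draws=[1, 1], offspring=[1, 1], Z_2=2
gen 2: Z_2=2, draws=[3, 2], offspring=[1, 3], Z_3=4
gen 3: Z_3=4, draws=[1, 2, 0, 3], offspring=[1, 3, 1, 1], Z_4=6
gen 4: Z_4=6, draws=[2, 2, 3, 2, 1, 3], offspring=[3, 3, 1, 3, 1, 1], Z_5=12


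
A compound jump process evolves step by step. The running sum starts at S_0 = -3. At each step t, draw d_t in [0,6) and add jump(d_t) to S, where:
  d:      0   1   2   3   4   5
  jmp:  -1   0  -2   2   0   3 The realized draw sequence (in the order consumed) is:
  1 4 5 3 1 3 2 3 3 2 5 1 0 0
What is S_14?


t=0: S=-3, d=1, jump=0, S_1=-3
t=1: S=-3, d=4, jump=0, S_2=-3
t=2: S=-3, d=5, jump=3, S_3=0
t=3: S=0, d=3, jump=2, S_4=2
t=4: S=2, d=1, jump=0, S_5=2
t=5: S=2, d=3, jump=2, S_6=4
t=6: S=4, d=2, jump=-2, S_7=2
t=7: S=2, d=3, jump=2, S_8=4
t=8: S=4, d=3, jump=2, S_9=6
t=9: S=6, d=2, jump=-2, S_10=4
t=10: S=4, d=5, jump=3, S_11=7
t=11: S=7, d=1, jump=0, S_12=7
t=12: S=7, d=0, jump=-1, S_13=6
t=13: S=6, d=0, jump=-1, S_14=5

5


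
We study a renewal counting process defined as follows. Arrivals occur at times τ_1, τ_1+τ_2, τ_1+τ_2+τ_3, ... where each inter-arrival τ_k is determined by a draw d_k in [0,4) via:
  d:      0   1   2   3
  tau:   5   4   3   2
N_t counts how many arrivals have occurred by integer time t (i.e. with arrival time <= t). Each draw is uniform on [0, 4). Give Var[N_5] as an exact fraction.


39/256

Inter-arrival values over d=0..3: [5, 4, 3, 2]
Each d has probability 1/4, so the pmf of τ is: f(2) = 1/4, f(3) = 1/4, f(4) = 1/4, f(5) = 1/4
Let p_n(j) = P(N_n = j), with p_0 = [1]. Condition on τ_1: p_n(0) = P(τ > n), and for j >= 1, p_n(j) = Σ_{k<=n} f(k)·p_{n−k}(j−1)
p_1 = [1]  (j = 0)
p_2 = [3/4, 1/4]  (j = 0..1)
p_3 = [1/2, 1/2]  (j = 0..1)
p_4 = [1/4, 11/16, 1/16]  (j = 0..2)
p_5 = [0, 13/16, 3/16]  (j = 0..2)
E[N_5] = Σ j·p_5(j) = 19/16;  E[N_5²] = Σ j²·p_5(j) = 25/16
Var[N_5] = 25/16 − (19/16)² = 39/256


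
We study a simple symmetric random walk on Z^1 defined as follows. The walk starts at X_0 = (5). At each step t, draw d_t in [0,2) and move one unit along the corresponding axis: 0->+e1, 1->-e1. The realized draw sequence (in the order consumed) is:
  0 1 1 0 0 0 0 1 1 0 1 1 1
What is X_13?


(4)

t=0: X=(5), d=0 → +e1, X_1=(6)
t=1: X=(6), d=1 → -e1, X_2=(5)
t=2: X=(5), d=1 → -e1, X_3=(4)
t=3: X=(4), d=0 → +e1, X_4=(5)
t=4: X=(5), d=0 → +e1, X_5=(6)
t=5: X=(6), d=0 → +e1, X_6=(7)
t=6: X=(7), d=0 → +e1, X_7=(8)
t=7: X=(8), d=1 → -e1, X_8=(7)
t=8: X=(7), d=1 → -e1, X_9=(6)
t=9: X=(6), d=0 → +e1, X_10=(7)
t=10: X=(7), d=1 → -e1, X_11=(6)
t=11: X=(6), d=1 → -e1, X_12=(5)
t=12: X=(5), d=1 → -e1, X_13=(4)
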